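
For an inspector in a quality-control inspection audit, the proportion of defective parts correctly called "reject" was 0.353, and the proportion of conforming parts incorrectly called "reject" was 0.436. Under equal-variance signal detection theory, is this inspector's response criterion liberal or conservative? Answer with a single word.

conservative

z(H) = -0.377, z(FA) = -0.161
c = −½·(z(H) + z(FA)) = 0.269
c > 0 → conservative criterion (biased toward responding “no”).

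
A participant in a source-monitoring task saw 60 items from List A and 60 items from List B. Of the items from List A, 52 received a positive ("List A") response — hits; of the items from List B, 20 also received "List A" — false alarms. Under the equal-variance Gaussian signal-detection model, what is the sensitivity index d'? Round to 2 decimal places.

H = 52/60 = 0.8667
FA = 20/60 = 0.3333
Φ⁻¹(0.8667) = 1.111, Φ⁻¹(0.3333) = -0.431
d' = z(H) − z(FA) = 1.111 − (-0.431) = 1.542

d' = 1.54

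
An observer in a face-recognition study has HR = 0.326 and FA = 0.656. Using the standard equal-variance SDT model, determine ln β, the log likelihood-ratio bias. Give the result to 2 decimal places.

z(H) = -0.451
z(FA) = 0.402
ln β = −½·[z(H)² − z(FA)²] = −0.5 × (0.203 − 0.162) = -0.0205

ln β = -0.02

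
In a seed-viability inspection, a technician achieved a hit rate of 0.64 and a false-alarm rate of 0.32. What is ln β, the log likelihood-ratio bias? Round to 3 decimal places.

z(H) = z(0.64) = 0.3585
z(FA) = z(0.32) = -0.4677
ln β = −½·[z(H)² − z(FA)²] = −0.5 × (0.1285 − 0.2187) = 0.0451

ln β = 0.045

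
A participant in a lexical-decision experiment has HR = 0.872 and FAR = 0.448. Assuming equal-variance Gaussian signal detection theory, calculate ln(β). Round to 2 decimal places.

z(H) = z(0.872) = 1.136
z(FA) = z(0.448) = -0.131
ln β = −½·[z(H)² − z(FA)²] = −0.5 × (1.290 − 0.017) = -0.6365

ln β = -0.64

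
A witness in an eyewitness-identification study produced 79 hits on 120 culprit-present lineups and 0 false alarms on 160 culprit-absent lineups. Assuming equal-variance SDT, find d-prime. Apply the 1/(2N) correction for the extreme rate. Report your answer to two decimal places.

d-prime = 3.14

The false-alarm rate is 0/160 = 0, so apply the 1/(2N) correction: FA → 1/(2·160) = 0.00313.
z(H) = z(0.65833) = 0.408
z(FA) = z(0.00313) = -2.734
d' = 0.408 − (-2.734) = 3.142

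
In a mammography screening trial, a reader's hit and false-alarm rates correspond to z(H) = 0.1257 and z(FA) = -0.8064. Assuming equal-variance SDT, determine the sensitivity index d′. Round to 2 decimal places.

d′ = 0.93

d' = z(H) − z(FA) = 0.1257 − (-0.8064) = 0.9321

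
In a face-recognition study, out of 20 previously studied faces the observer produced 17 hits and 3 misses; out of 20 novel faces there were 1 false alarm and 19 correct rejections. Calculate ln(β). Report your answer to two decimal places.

ln β = 0.82

H = 17/20 = 0.8500
FA = 1/20 = 0.0500
z(H) = z(0.8500) = 1.036
z(FA) = z(0.0500) = -1.645
ln β = −½·[z(H)² − z(FA)²] = −0.5 × (1.073 − 2.706) = 0.8165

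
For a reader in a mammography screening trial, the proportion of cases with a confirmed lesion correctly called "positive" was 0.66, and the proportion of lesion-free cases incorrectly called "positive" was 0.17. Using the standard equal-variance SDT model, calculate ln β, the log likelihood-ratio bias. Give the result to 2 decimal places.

ln β = 0.37

Φ⁻¹(0.66) = 0.412, Φ⁻¹(0.17) = -0.954
ln β = −½·[z(H)² − z(FA)²] = −0.5 × (0.170 − 0.910) = 0.370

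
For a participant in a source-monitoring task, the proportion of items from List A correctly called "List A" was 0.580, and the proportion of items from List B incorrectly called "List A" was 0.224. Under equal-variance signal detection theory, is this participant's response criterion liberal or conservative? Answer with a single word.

conservative

z(H) = 0.202, z(FA) = -0.759
c = −½·(z(H) + z(FA)) = 0.2785
c > 0 → conservative criterion (biased toward responding “no”).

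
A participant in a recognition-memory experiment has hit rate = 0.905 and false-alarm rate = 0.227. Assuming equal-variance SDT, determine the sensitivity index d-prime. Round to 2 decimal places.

d-prime = 2.06

z(H) = z(0.905) = 1.311
z(FA) = z(0.227) = -0.749
d' = z(H) − z(FA) = 1.311 − (-0.749) = 2.060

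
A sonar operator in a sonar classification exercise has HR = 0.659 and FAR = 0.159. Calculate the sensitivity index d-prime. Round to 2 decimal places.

d-prime = 1.41

z(H) = z(0.659) = 0.410
z(FA) = z(0.159) = -0.999
d' = z(H) − z(FA) = 0.410 − (-0.999) = 1.409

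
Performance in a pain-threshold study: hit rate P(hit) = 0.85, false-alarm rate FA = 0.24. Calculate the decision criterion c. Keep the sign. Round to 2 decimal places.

c = -0.17

Φ⁻¹(0.85) = 1.036, Φ⁻¹(0.24) = -0.706
c = −½·[z(H) + z(FA)] = −0.5 × (1.036 + (-0.706)) = -0.165
c < 0: the participant has a liberal response bias.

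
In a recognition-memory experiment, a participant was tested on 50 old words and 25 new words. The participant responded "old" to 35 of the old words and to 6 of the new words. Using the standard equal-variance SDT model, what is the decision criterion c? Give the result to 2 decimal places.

c = 0.09

H = 35/50 = 0.7000
FA = 6/25 = 0.2400
z(0.7000) = 0.5244, z(0.2400) = -0.7063
c = −½·[z(H) + z(FA)] = −0.5 × (0.5244 + (-0.7063)) = 0.09095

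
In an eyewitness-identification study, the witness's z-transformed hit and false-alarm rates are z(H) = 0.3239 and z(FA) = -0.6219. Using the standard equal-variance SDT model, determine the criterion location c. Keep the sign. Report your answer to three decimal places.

c = −½·[z(H) + z(FA)] = −½·(0.3239 + (-0.6219)) = 0.1490
c > 0: the witness has a conservative response bias.

c = 0.149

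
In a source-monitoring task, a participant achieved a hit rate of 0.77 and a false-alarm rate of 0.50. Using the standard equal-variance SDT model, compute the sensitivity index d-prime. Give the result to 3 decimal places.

z(0.77) = 0.7388, z(0.50) = 0.0000
d' = z(H) − z(FA) = 0.7388 − 0.0000 = 0.7388

d-prime = 0.739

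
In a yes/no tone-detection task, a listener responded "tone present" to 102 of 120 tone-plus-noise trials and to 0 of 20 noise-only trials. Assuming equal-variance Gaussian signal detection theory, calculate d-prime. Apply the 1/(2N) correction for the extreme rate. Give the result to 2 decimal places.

The false-alarm rate is 0/20 = 0, so apply the 1/(2N) correction: FA → 1/(2·20) = 0.02500.
z(H) = z(0.85000) = 1.036
z(FA) = z(0.02500) = -1.960
d' = 1.036 − (-1.960) = 2.996

d-prime = 3.00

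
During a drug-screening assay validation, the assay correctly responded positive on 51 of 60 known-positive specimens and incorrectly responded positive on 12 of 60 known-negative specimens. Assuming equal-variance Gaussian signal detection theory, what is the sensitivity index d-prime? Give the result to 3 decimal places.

d-prime = 1.878

H = 51/60 = 0.8500
FA = 12/60 = 0.2000
z(H) = z(0.8500) = 1.0364
z(FA) = z(0.2000) = -0.8416
d' = z(H) − z(FA) = 1.0364 − (-0.8416) = 1.8780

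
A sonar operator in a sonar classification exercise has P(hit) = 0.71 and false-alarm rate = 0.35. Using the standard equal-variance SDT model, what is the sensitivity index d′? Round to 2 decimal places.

d′ = 0.94

Φ⁻¹(H) = Φ⁻¹(0.71) = 0.5534
Φ⁻¹(FA) = Φ⁻¹(0.35) = -0.3853
d' = z(H) − z(FA) = 0.5534 − (-0.3853) = 0.9387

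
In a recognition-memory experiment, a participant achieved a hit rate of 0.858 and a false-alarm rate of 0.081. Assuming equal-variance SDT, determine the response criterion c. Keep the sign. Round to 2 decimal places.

z(H) = z(0.858) = 1.071
z(FA) = z(0.081) = -1.398
c = −½·[z(H) + z(FA)] = −0.5 × (1.071 + (-1.398)) = 0.1635

c = 0.16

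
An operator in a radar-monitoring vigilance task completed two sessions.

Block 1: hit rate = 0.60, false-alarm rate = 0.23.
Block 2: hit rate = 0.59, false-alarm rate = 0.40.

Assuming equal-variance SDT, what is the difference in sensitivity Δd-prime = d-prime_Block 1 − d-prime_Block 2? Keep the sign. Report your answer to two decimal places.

Block 1: z(0.60) = 0.253, z(0.23) = -0.739, d' = 0.992
Block 2: z(0.59) = 0.228, z(0.40) = -0.253, d' = 0.481
Δd' = d'_Block 1 − d'_Block 2 = 0.992 − 0.481 = 0.511
Block 1 has the higher sensitivity.

Δd-prime = 0.51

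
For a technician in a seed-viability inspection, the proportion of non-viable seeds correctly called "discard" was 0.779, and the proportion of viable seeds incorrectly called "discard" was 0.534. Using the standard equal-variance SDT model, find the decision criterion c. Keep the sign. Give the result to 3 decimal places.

c = -0.427

Φ⁻¹(H) = 0.7688
Φ⁻¹(FA) = 0.0853
c = −½·[z(H) + z(FA)] = −0.5 × (0.7688 + 0.0853) = -0.42705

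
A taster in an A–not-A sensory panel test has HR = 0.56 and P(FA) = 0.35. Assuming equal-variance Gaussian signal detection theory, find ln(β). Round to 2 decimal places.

ln β = 0.06

Φ⁻¹(0.56) = 0.151, Φ⁻¹(0.35) = -0.385
ln β = −½·[z(H)² − z(FA)²] = −0.5 × (0.023 − 0.148) = 0.0625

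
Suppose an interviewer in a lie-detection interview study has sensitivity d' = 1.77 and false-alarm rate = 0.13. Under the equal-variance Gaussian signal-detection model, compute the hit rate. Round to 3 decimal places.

hit rate = 0.740

z(false-alarm rate) = z(0.13) = -1.1264
z(H) = z(FA) + d' = -1.1264 + 1.77 = 0.6436
hit rate = Φ(0.6436) = 0.7401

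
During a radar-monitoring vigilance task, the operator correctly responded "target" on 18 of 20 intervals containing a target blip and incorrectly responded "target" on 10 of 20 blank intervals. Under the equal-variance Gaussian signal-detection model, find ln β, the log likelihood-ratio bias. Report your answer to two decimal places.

ln β = -0.82

H = 18/20 = 0.9000
FA = 10/20 = 0.5000
z(0.9000) = 1.282, z(0.5000) = 0.000
ln β = −½·[z(H)² − z(FA)²] = −0.5 × (1.644 − 0.000) = -0.822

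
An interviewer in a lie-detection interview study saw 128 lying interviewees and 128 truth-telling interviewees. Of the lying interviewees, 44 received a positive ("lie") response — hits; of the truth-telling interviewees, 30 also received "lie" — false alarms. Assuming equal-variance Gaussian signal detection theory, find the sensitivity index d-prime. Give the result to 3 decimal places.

d-prime = 0.322

H = 44/128 = 0.3438
FA = 30/128 = 0.2344
z(0.3438) = -0.4021, z(0.2344) = -0.7244
d' = z(H) − z(FA) = -0.4021 − (-0.7244) = 0.3223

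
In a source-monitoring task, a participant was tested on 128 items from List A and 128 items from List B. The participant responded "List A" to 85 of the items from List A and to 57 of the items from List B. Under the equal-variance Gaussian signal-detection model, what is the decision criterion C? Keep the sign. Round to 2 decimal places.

C = -0.14

H = 85/128 = 0.6641
FA = 57/128 = 0.4453
z(0.6641) = 0.4237, z(0.4453) = -0.1375
c = −½·[z(H) + z(FA)] = −0.5 × (0.4237 + (-0.1375)) = -0.1431
c < 0: the participant has a liberal response bias.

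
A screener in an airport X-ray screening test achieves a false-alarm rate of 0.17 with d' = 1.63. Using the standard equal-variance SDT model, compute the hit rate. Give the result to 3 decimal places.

z(false-alarm rate) = z(0.17) = -0.9542
z(H) = z(FA) + d' = -0.9542 + 1.63 = 0.6758
hit rate = Φ(0.6758) = 0.7504

hit rate = 0.750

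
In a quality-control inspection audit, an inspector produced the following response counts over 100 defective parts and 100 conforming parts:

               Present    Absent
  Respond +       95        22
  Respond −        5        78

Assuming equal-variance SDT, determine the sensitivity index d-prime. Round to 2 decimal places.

d-prime = 2.42

H = 95/100 = 0.9500
FA = 22/100 = 0.2200
Φ⁻¹(H) = 1.6449
Φ⁻¹(FA) = -0.7722
d' = z(H) − z(FA) = 1.6449 − (-0.7722) = 2.4171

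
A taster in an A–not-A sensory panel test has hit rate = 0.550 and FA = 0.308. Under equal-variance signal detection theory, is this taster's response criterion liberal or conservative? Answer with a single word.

conservative

z(H) = 0.126, z(FA) = -0.502
c = −½·(z(H) + z(FA)) = 0.188
c > 0 → conservative criterion (biased toward responding “no”).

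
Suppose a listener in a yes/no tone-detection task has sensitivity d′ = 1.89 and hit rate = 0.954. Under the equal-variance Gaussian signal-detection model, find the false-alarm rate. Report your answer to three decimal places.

false-alarm rate = 0.419

z(hit rate) = z(0.954) = 1.6849
z(FA) = z(H) − d' = 1.6849 − 1.89 = -0.2051
false-alarm rate = Φ(-0.2051) = 0.4187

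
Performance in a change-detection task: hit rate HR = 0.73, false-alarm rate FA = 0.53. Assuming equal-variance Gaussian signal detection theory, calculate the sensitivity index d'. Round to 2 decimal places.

d' = 0.54

z(H) = 0.613
z(FA) = 0.075
d' = z(H) − z(FA) = 0.613 − 0.075 = 0.538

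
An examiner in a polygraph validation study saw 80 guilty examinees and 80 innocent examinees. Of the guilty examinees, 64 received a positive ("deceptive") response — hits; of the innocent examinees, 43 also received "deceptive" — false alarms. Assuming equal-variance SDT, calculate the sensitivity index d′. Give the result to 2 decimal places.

d′ = 0.75

H = 64/80 = 0.8000
FA = 43/80 = 0.5375
z(H) = z(0.8000) = 0.842
z(FA) = z(0.5375) = 0.094
d' = z(H) − z(FA) = 0.842 − 0.094 = 0.748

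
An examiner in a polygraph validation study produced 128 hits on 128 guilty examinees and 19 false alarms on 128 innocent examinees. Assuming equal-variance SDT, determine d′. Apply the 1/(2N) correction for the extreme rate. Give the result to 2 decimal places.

The hit rate is 128/128 = 1, so apply the 1/(2N) correction: H → 1 − 1/(2·128) = 0.99609.
z(H) = z(0.99609) = 2.660
z(FA) = z(0.14844) = -1.043
d' = 2.660 − (-1.043) = 3.703

d′ = 3.70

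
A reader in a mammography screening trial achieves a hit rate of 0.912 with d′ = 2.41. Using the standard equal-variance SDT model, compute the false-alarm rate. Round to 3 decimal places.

false-alarm rate = 0.145

z(hit rate) = z(0.912) = 1.3532
z(FA) = z(H) − d' = 1.3532 − 2.41 = -1.0568
false-alarm rate = Φ(-1.0568) = 0.1453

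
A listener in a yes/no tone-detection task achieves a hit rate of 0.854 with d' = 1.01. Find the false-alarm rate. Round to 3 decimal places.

false-alarm rate = 0.517

z(hit rate) = z(0.854) = 1.0537
z(FA) = z(H) − d' = 1.0537 − 1.01 = 0.0437
false-alarm rate = Φ(0.0437) = 0.5174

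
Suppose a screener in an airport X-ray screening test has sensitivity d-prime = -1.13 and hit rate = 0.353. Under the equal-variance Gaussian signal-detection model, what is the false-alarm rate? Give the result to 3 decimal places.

z(hit rate) = z(0.353) = -0.3772
z(FA) = z(H) − d' = -0.3772 − (-1.13) = 0.7528
false-alarm rate = Φ(0.7528) = 0.7742

false-alarm rate = 0.774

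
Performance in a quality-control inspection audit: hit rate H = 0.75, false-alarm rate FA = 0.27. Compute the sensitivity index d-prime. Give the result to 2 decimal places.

z(H) = z(0.75) = 0.6745
z(FA) = z(0.27) = -0.6128
d' = z(H) − z(FA) = 0.6745 − (-0.6128) = 1.2873

d-prime = 1.29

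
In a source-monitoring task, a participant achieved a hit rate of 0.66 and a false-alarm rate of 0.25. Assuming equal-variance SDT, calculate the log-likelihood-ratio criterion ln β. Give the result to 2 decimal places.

Φ⁻¹(H) = Φ⁻¹(0.66) = 0.412
Φ⁻¹(FA) = Φ⁻¹(0.25) = -0.674
ln β = −½·[z(H)² − z(FA)²] = −0.5 × (0.170 − 0.454) = 0.142

ln β = 0.14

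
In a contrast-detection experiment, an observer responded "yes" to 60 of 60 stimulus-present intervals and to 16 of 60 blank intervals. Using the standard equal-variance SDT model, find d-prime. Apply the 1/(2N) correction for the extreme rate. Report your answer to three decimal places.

d-prime = 3.017

The hit rate is 60/60 = 1, so apply the 1/(2N) correction: H → 1 − 1/(2·60) = 0.99167.
z(H) = z(0.99167) = 2.3941
z(FA) = z(0.26667) = -0.6229
d' = 2.3941 − (-0.6229) = 3.0170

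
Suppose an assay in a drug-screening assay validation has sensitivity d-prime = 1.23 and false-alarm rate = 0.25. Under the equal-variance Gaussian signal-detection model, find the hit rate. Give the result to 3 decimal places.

z(false-alarm rate) = z(0.25) = -0.6745
z(H) = z(FA) + d' = -0.6745 + 1.23 = 0.5555
hit rate = Φ(0.5555) = 0.7107

hit rate = 0.711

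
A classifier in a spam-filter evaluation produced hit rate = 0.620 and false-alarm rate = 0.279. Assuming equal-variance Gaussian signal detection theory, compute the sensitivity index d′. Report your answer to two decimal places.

Φ⁻¹(H) = Φ⁻¹(0.620) = 0.305
Φ⁻¹(FA) = Φ⁻¹(0.279) = -0.586
d' = z(H) − z(FA) = 0.305 − (-0.586) = 0.891

d′ = 0.89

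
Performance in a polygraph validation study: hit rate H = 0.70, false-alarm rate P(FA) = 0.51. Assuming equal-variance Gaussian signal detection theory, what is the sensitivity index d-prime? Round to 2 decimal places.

Φ⁻¹(0.70) = 0.524, Φ⁻¹(0.51) = 0.025
d' = z(H) − z(FA) = 0.524 − 0.025 = 0.499

d-prime = 0.50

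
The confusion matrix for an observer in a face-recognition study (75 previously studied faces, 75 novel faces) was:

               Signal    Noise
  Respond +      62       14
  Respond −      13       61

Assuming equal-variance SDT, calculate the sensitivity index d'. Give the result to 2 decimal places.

H = 62/75 = 0.8267
FA = 14/75 = 0.1867
z(0.8267) = 0.9412, z(0.1867) = -0.8901
d' = z(H) − z(FA) = 0.9412 − (-0.8901) = 1.8313

d' = 1.83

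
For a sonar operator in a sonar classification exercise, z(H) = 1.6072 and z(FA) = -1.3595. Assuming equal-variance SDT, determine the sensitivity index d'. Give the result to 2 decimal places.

d' = 2.97

d' = z(H) − z(FA) = 1.6072 − (-1.3595) = 2.9667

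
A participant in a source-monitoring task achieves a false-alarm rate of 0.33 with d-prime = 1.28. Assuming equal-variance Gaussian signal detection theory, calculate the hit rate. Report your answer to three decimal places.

hit rate = 0.800

z(false-alarm rate) = z(0.33) = -0.4399
z(H) = z(FA) + d' = -0.4399 + 1.28 = 0.8401
hit rate = Φ(0.8401) = 0.7996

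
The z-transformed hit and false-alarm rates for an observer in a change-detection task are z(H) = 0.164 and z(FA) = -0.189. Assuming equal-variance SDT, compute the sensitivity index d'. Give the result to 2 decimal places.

d' = z(H) − z(FA) = 0.164 − (-0.189) = 0.353

d' = 0.35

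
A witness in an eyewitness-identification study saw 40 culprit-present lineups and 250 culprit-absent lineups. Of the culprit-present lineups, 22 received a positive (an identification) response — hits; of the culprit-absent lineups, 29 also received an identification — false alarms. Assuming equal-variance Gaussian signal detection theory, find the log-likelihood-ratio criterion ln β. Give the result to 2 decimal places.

H = 22/40 = 0.5500
FA = 29/250 = 0.1160
Φ⁻¹(H) = Φ⁻¹(0.5500) = 0.126
Φ⁻¹(FA) = Φ⁻¹(0.1160) = -1.195
ln β = −½·[z(H)² − z(FA)²] = −0.5 × (0.016 − 1.428) = 0.706

ln β = 0.71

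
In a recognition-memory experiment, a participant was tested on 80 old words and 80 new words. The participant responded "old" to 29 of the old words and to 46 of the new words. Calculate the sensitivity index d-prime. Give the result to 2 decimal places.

H = 29/80 = 0.3625
FA = 46/80 = 0.5750
z(0.3625) = -0.3518, z(0.5750) = 0.1891
d' = z(H) − z(FA) = -0.3518 − 0.1891 = -0.5409

d-prime = -0.54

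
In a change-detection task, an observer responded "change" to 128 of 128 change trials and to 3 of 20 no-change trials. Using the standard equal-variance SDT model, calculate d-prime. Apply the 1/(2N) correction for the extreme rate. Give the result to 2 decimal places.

The hit rate is 128/128 = 1, so apply the 1/(2N) correction: H → 1 − 1/(2·128) = 0.99609.
z(H) = z(0.99609) = 2.660
z(FA) = z(0.15000) = -1.036
d' = 2.660 − (-1.036) = 3.696

d-prime = 3.70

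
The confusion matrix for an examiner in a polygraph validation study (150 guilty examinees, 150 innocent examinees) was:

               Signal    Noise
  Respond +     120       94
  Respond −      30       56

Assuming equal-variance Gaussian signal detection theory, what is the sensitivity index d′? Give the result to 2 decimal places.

H = 120/150 = 0.8000
FA = 94/150 = 0.6267
z(H) = 0.842
z(FA) = 0.323
d' = z(H) − z(FA) = 0.842 − 0.323 = 0.519

d′ = 0.52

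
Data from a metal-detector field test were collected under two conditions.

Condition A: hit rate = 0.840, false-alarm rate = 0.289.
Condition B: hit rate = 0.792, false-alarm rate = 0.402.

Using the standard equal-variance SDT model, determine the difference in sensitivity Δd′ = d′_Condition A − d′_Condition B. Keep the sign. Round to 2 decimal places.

Condition A: z(0.840) = 0.994, z(0.289) = -0.556, d' = 1.550
Condition B: z(0.792) = 0.813, z(0.402) = -0.248, d' = 1.061
Δd' = d'_Condition A − d'_Condition B = 1.550 − 1.061 = 0.489
Condition A has the higher sensitivity.

Δd′ = 0.49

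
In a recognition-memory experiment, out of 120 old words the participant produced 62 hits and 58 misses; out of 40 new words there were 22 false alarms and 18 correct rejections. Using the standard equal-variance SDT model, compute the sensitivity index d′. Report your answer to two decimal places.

d′ = -0.08

H = 62/120 = 0.5167
FA = 22/40 = 0.5500
z(H) = 0.042
z(FA) = 0.126
d' = z(H) − z(FA) = 0.042 − 0.126 = -0.084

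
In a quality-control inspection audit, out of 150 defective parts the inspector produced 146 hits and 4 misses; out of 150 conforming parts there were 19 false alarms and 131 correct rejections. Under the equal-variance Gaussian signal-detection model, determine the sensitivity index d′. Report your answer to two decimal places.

H = 146/150 = 0.9733
FA = 19/150 = 0.1267
z(H) = 1.9317
z(FA) = -1.1421
d' = z(H) − z(FA) = 1.9317 − (-1.1421) = 3.0738

d′ = 3.07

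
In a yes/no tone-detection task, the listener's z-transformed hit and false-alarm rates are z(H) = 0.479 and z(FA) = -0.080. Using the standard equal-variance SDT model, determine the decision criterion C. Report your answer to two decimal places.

C = -0.20

c = −½·[z(H) + z(FA)] = −½·(0.479 + (-0.080)) = -0.1995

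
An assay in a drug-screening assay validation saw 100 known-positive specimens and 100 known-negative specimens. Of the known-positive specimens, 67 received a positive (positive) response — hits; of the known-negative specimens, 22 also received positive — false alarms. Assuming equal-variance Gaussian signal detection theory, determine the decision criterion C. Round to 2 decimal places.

C = 0.17

H = 67/100 = 0.6700
FA = 22/100 = 0.2200
z(H) = 0.440
z(FA) = -0.772
c = −½·[z(H) + z(FA)] = −0.5 × (0.440 + (-0.772)) = 0.166
c > 0: the assay has a conservative response bias.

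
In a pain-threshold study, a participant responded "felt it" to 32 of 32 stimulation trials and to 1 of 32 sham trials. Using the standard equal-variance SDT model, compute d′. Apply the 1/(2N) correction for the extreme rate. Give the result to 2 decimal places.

d′ = 4.02

The hit rate is 32/32 = 1, so apply the 1/(2N) correction: H → 1 − 1/(2·32) = 0.98438.
z(H) = z(0.98438) = 2.154
z(FA) = z(0.03125) = -1.863
d' = 2.154 − (-1.863) = 4.017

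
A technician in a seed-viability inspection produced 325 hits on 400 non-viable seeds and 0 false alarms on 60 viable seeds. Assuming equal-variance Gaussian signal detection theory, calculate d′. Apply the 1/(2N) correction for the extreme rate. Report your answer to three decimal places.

The false-alarm rate is 0/60 = 0, so apply the 1/(2N) correction: FA → 1/(2·60) = 0.00833.
z(H) = z(0.81250) = 0.8871
z(FA) = z(0.00833) = -2.3941
d' = 0.8871 − (-2.3941) = 3.2812

d′ = 3.281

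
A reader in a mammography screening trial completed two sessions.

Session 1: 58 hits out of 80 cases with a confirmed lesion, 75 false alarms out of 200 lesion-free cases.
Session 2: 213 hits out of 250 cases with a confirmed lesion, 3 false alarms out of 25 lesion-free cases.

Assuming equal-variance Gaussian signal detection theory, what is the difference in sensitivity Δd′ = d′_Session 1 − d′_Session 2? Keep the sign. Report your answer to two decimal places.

Session 1: z(0.7250) = 0.598, z(0.3750) = -0.319, d' = 0.917
Session 2: z(0.8520) = 1.045, z(0.1200) = -1.175, d' = 2.220
Δd' = d'_Session 1 − d'_Session 2 = 0.917 − 2.220 = -1.303
Session 2 has the higher sensitivity.

Δd′ = -1.30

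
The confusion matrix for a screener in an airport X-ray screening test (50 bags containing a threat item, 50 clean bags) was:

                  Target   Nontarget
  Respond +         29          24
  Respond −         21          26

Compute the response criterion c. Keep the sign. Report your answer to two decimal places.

c = -0.08

H = 29/50 = 0.5800
FA = 24/50 = 0.4800
z(H) = 0.202
z(FA) = -0.050
c = −½·[z(H) + z(FA)] = −0.5 × (0.202 + (-0.050)) = -0.076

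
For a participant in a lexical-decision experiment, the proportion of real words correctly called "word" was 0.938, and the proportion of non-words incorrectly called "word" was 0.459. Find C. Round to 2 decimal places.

Φ⁻¹(H) = Φ⁻¹(0.938) = 1.5382
Φ⁻¹(FA) = Φ⁻¹(0.459) = -0.1030
c = −½·[z(H) + z(FA)] = −0.5 × (1.5382 + (-0.1030)) = -0.7176

C = -0.72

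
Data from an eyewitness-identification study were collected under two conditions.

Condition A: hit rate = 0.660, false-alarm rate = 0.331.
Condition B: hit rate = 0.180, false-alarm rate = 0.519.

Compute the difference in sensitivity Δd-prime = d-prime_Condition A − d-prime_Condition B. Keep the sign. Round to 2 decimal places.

Δd-prime = 1.81

Condition A: z(0.660) = 0.412, z(0.331) = -0.437, d' = 0.849
Condition B: z(0.180) = -0.915, z(0.519) = 0.048, d' = -0.963
Δd' = d'_Condition A − d'_Condition B = 0.849 − (-0.963) = 1.812
Condition A has the higher sensitivity.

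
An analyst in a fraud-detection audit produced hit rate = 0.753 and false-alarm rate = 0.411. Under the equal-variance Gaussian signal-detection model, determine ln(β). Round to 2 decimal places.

ln β = -0.21

z(H) = z(0.753) = 0.684
z(FA) = z(0.411) = -0.225
ln β = −½·[z(H)² − z(FA)²] = −0.5 × (0.468 − 0.051) = -0.2085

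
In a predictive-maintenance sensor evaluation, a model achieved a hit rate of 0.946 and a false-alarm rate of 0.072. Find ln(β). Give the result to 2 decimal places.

ln β = -0.22

z(H) = 1.607
z(FA) = -1.461
ln β = −½·[z(H)² − z(FA)²] = −0.5 × (2.582 − 2.135) = -0.2235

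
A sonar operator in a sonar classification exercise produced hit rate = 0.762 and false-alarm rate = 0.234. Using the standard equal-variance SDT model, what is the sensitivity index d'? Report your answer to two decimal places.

d' = 1.44

z(H) = z(0.762) = 0.7128
z(FA) = z(0.234) = -0.7257
d' = z(H) − z(FA) = 0.7128 − (-0.7257) = 1.4385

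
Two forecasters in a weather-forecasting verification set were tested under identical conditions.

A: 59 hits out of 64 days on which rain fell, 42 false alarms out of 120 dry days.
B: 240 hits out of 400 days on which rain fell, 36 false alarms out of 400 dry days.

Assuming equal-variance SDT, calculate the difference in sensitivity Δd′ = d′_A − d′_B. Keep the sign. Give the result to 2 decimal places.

Δd′ = 0.21

A: z(0.9219) = 1.418, z(0.3500) = -0.385, d' = 1.803
B: z(0.6000) = 0.253, z(0.0900) = -1.341, d' = 1.594
Δd' = d'_A − d'_B = 1.803 − 1.594 = 0.209
A has the higher sensitivity.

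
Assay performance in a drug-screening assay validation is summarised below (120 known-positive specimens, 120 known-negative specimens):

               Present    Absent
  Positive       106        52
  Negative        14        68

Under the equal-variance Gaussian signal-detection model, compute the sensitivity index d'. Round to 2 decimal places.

H = 106/120 = 0.8833
FA = 52/120 = 0.4333
Φ⁻¹(H) = 1.1916
Φ⁻¹(FA) = -0.1680
d' = z(H) − z(FA) = 1.1916 − (-0.1680) = 1.3596

d' = 1.36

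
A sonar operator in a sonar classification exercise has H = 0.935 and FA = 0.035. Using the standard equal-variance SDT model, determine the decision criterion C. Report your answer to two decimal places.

C = 0.15

z(H) = z(0.935) = 1.514
z(FA) = z(0.035) = -1.812
c = −½·[z(H) + z(FA)] = −0.5 × (1.514 + (-1.812)) = 0.149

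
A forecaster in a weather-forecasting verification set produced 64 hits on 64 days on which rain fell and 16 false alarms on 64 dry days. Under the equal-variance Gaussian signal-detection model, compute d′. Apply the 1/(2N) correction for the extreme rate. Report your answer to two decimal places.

d′ = 3.09

The hit rate is 64/64 = 1, so apply the 1/(2N) correction: H → 1 − 1/(2·64) = 0.99219.
z(H) = z(0.99219) = 2.418
z(FA) = z(0.25000) = -0.674
d' = 2.418 − (-0.674) = 3.092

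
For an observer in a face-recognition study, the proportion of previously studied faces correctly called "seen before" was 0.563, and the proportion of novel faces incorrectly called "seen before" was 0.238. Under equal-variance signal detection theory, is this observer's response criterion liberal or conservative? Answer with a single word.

conservative

z(H) = 0.159, z(FA) = -0.713
c = −½·(z(H) + z(FA)) = 0.277
c > 0 → conservative criterion (biased toward responding “no”).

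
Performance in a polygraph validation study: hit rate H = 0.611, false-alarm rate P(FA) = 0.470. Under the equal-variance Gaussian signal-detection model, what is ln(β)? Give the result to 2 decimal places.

ln β = -0.04

z(0.611) = 0.282, z(0.470) = -0.075
ln β = −½·[z(H)² − z(FA)²] = −0.5 × (0.080 − 0.006) = -0.037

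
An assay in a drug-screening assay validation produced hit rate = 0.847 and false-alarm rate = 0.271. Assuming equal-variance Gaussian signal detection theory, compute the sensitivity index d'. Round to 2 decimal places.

d' = 1.63

Φ⁻¹(H) = Φ⁻¹(0.847) = 1.024
Φ⁻¹(FA) = Φ⁻¹(0.271) = -0.610
d' = z(H) − z(FA) = 1.024 − (-0.610) = 1.634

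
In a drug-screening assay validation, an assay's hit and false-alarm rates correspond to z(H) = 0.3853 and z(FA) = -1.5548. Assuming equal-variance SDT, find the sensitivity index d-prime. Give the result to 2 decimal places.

d-prime = 1.94

d' = z(H) − z(FA) = 0.3853 − (-1.5548) = 1.9401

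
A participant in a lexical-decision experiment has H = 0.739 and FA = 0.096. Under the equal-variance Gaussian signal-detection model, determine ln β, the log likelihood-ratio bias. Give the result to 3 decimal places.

z(H) = z(0.739) = 0.6403
z(FA) = z(0.096) = -1.3047
ln β = −½·[z(H)² − z(FA)²] = −0.5 × (0.4100 − 1.7022) = 0.6461

ln β = 0.646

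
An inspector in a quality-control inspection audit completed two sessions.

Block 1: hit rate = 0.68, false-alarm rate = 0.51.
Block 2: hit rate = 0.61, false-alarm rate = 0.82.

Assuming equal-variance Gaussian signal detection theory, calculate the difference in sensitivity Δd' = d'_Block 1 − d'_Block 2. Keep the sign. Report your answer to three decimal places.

Block 1: z(0.68) = 0.4677, z(0.51) = 0.0251, d' = 0.4426
Block 2: z(0.61) = 0.2793, z(0.82) = 0.9154, d' = -0.6361
Δd' = d'_Block 1 − d'_Block 2 = 0.4426 − (-0.6361) = 1.0787
Block 1 has the higher sensitivity.

Δd' = 1.079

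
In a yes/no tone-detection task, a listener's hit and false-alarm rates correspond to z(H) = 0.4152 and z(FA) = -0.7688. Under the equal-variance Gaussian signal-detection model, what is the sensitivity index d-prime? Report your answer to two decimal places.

d' = z(H) − z(FA) = 0.4152 − (-0.7688) = 1.1840

d-prime = 1.18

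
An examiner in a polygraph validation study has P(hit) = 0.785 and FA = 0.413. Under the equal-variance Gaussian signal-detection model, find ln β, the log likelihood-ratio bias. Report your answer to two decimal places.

ln β = -0.29

z(0.785) = 0.789, z(0.413) = -0.220
ln β = −½·[z(H)² − z(FA)²] = −0.5 × (0.623 − 0.048) = -0.2875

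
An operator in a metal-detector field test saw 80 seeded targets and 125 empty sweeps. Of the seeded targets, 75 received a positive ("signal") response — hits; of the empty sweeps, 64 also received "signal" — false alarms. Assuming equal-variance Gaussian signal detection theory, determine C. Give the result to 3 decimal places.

C = -0.782

H = 75/80 = 0.9375
FA = 64/125 = 0.5120
z(0.9375) = 1.5341, z(0.5120) = 0.0301
c = −½·[z(H) + z(FA)] = −0.5 × (1.5341 + 0.0301) = -0.7821
c < 0: the operator has a liberal response bias.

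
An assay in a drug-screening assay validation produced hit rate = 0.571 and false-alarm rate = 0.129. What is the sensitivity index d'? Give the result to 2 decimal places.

Φ⁻¹(0.571) = 0.179, Φ⁻¹(0.129) = -1.131
d' = z(H) − z(FA) = 0.179 − (-1.131) = 1.310

d' = 1.31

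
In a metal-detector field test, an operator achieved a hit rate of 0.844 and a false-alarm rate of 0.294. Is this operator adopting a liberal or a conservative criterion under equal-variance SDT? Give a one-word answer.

z(H) = 1.011, z(FA) = -0.542
c = −½·(z(H) + z(FA)) = -0.2345
c < 0 → liberal criterion (biased toward responding “yes”).

liberal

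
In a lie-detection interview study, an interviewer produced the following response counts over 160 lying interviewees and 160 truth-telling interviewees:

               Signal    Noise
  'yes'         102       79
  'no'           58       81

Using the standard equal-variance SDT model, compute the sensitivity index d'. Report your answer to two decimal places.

d' = 0.37

H = 102/160 = 0.6375
FA = 79/160 = 0.4938
z(H) = 0.352
z(FA) = -0.016
d' = z(H) − z(FA) = 0.352 − (-0.016) = 0.368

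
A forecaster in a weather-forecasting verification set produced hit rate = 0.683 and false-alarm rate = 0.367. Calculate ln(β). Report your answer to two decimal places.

ln β = -0.06

Φ⁻¹(H) = Φ⁻¹(0.683) = 0.476
Φ⁻¹(FA) = Φ⁻¹(0.367) = -0.340
ln β = −½·[z(H)² − z(FA)²] = −0.5 × (0.227 − 0.116) = -0.0555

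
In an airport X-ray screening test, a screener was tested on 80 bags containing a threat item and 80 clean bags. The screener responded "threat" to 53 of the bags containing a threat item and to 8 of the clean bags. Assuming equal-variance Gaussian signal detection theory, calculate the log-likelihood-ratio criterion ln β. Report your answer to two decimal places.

ln β = 0.73

H = 53/80 = 0.6625
FA = 8/80 = 0.1000
Φ⁻¹(H) = Φ⁻¹(0.6625) = 0.419
Φ⁻¹(FA) = Φ⁻¹(0.1000) = -1.282
ln β = −½·[z(H)² − z(FA)²] = −0.5 × (0.176 − 1.644) = 0.734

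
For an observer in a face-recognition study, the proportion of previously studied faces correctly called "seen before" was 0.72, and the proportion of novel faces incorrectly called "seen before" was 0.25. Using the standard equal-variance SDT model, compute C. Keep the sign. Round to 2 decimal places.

z(H) = z(0.72) = 0.5828
z(FA) = z(0.25) = -0.6745
c = −½·[z(H) + z(FA)] = −0.5 × (0.5828 + (-0.6745)) = 0.04585

C = 0.05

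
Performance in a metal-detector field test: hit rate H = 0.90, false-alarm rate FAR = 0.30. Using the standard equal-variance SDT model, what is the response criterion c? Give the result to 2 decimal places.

c = -0.38

z(H) = 1.2816
z(FA) = -0.5244
c = −½·[z(H) + z(FA)] = −0.5 × (1.2816 + (-0.5244)) = -0.3786
c < 0: the operator has a liberal response bias.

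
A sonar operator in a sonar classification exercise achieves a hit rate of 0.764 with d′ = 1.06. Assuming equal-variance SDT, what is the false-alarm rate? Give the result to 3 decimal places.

false-alarm rate = 0.367

z(hit rate) = z(0.764) = 0.7192
z(FA) = z(H) − d' = 0.7192 − 1.06 = -0.3408
false-alarm rate = Φ(-0.3408) = 0.3666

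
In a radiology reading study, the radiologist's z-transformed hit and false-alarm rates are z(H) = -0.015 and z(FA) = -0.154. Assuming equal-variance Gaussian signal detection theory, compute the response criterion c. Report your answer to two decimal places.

c = −½·[z(H) + z(FA)] = −½·(-0.015 + (-0.154)) = 0.0845

c = 0.08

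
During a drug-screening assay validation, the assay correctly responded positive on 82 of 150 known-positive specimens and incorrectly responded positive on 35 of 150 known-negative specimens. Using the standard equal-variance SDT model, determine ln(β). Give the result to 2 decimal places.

H = 82/150 = 0.5467
FA = 35/150 = 0.2333
Φ⁻¹(H) = Φ⁻¹(0.5467) = 0.117
Φ⁻¹(FA) = Φ⁻¹(0.2333) = -0.728
ln β = −½·[z(H)² − z(FA)²] = −0.5 × (0.014 − 0.530) = 0.258

ln β = 0.26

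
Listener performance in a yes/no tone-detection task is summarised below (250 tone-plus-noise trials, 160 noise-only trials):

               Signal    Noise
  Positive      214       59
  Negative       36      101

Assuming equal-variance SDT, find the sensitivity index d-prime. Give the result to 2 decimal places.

d-prime = 1.40

H = 214/250 = 0.8560
FA = 59/160 = 0.3688
z(0.8560) = 1.0625, z(0.3688) = -0.3350
d' = z(H) − z(FA) = 1.0625 − (-0.3350) = 1.3975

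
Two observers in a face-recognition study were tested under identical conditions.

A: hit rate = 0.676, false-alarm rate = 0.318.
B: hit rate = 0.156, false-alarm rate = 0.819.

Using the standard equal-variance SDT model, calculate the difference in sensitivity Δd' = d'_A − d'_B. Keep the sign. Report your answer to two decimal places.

Δd' = 2.85

A: z(0.676) = 0.457, z(0.318) = -0.473, d' = 0.930
B: z(0.156) = -1.011, z(0.819) = 0.912, d' = -1.923
Δd' = d'_A − d'_B = 0.930 − (-1.923) = 2.853
A has the higher sensitivity.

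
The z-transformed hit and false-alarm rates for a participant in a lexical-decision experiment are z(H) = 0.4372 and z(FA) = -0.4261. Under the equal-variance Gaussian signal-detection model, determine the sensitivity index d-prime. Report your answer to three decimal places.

d' = z(H) − z(FA) = 0.4372 − (-0.4261) = 0.8633

d-prime = 0.863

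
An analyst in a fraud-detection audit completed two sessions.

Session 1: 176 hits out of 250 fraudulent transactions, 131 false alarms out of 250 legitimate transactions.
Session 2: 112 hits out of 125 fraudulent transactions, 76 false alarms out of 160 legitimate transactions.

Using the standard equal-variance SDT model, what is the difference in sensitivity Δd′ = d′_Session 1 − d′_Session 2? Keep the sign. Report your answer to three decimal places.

Δd′ = -0.846

Session 1: z(0.7040) = 0.5359, z(0.5240) = 0.0602, d' = 0.4757
Session 2: z(0.8960) = 1.2591, z(0.4750) = -0.0627, d' = 1.3218
Δd' = d'_Session 1 − d'_Session 2 = 0.4757 − 1.3218 = -0.8461
Session 2 has the higher sensitivity.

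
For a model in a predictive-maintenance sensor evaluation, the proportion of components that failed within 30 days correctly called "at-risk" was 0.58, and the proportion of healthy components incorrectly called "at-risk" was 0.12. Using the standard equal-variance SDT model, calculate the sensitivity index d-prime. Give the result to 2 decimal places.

z(H) = z(0.58) = 0.202
z(FA) = z(0.12) = -1.175
d' = z(H) − z(FA) = 0.202 − (-1.175) = 1.377

d-prime = 1.38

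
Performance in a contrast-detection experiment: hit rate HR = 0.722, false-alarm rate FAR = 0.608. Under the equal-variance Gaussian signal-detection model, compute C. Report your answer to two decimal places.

Φ⁻¹(0.722) = 0.589, Φ⁻¹(0.608) = 0.274
c = −½·[z(H) + z(FA)] = −0.5 × (0.589 + 0.274) = -0.4315

C = -0.43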